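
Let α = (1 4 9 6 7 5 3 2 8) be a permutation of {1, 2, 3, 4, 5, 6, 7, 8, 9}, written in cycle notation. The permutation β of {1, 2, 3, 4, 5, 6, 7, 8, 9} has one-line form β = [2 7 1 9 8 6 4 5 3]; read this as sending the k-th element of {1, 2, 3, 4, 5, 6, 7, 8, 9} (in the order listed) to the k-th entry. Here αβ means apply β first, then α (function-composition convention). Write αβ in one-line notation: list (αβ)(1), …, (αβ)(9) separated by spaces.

8 5 4 6 1 7 9 3 2

Chase each element through β then α: 1 → 2 → 8; 2 → 7 → 5; 3 → 1 → 4; 4 → 9 → 6; 5 → 8 → 1; 6 → 6 → 7; 7 → 4 → 9; 8 → 5 → 3; 9 → 3 → 2.
Collecting the images, αβ = [8 5 4 6 1 7 9 3 2].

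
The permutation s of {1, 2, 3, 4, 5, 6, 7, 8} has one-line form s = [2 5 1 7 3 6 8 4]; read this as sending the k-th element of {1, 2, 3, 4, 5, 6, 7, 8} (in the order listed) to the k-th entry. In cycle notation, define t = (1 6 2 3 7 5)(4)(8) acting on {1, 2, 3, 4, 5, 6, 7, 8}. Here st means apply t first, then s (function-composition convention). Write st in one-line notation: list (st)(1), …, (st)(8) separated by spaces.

6 1 8 7 2 5 3 4

(st)(x) = s(t(x)). Computing each image: s(t(1)) = s(6) = 6, s(t(2)) = s(3) = 1, s(t(3)) = s(7) = 8, s(t(4)) = s(4) = 7, s(t(5)) = s(1) = 2, s(t(6)) = s(2) = 5, s(t(7)) = s(5) = 3, s(t(8)) = s(8) = 4.
Hence st = [6 1 8 7 2 5 3 4].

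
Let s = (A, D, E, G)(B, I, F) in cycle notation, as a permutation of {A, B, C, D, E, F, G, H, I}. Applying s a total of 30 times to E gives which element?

A

E lies in the 4-cycle (A, D, E, G).
Since the cycle has length 4, s^30 acts on it the same as s^2 (30 mod 4 = 2).
Advancing 2 steps from E: E → G → A.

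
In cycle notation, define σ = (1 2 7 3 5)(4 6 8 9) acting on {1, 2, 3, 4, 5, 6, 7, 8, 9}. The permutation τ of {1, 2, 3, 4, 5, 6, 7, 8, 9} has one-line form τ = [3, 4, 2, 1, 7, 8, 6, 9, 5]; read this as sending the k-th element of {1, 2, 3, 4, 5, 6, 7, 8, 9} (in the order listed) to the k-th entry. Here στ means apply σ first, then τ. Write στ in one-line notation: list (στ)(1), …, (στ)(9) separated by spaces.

Chase each element through σ then τ: 1 → 2 → 4; 2 → 7 → 6; 3 → 5 → 7; 4 → 6 → 8; 5 → 1 → 3; 6 → 8 → 9; 7 → 3 → 2; 8 → 9 → 5; 9 → 4 → 1.
Collecting the images, στ = [4 6 7 8 3 9 2 5 1].

4 6 7 8 3 9 2 5 1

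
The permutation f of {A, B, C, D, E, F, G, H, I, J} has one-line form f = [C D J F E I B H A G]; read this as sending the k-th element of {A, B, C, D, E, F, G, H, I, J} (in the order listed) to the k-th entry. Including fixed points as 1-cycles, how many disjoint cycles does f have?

The cycle decomposition is (A C J G B D F I)(E)(H), which has 3 cycles (counting 1-cycles).

3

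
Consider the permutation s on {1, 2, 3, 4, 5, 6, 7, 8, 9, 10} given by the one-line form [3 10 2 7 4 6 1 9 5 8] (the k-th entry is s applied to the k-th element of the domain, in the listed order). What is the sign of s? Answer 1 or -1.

In disjoint-cycle form the cycle lengths are 9, 1.
A cycle of length ℓ contributes ℓ−1 transpositions, so s is a product of 8 transpositions — even.

1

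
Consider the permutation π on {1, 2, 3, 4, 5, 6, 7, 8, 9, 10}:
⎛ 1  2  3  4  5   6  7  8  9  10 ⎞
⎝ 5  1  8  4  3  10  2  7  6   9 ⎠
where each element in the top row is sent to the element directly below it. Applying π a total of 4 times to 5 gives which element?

Tracing 5 → 3 → … returns to 5 after 6 steps, so 5 lies in a 6-cycle (1 5 3 8 7 2).
Stepping 4 places around the cycle: 5 → 3 → 8 → 7 → 2.

2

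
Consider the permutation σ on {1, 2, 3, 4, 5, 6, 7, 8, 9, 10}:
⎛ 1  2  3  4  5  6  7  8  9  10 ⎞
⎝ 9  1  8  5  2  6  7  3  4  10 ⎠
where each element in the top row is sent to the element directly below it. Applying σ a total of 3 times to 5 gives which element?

Tracing 5 → 2 → … returns to 5 after 5 steps, so 5 lies in a 5-cycle (1, 9, 4, 5, 2).
Advancing 3 steps from 5: 5 → 2 → 1 → 9.

9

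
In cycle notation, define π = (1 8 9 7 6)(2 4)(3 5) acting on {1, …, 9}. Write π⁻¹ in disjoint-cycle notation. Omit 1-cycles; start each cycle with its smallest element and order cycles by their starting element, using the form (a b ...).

(1 6 7 9 8)(2 4)(3 5)

If π sends a → b within a cycle, π⁻¹ sends b → a; equivalently, reverse each cycle.
After reversing and putting each cycle's least element first, π⁻¹ = (1 6 7 9 8)(2 4)(3 5).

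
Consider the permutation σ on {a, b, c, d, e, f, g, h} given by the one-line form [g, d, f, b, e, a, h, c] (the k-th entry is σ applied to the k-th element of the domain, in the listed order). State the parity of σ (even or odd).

odd

In disjoint-cycle form the cycle lengths are 5, 2, 1.
A cycle is odd iff its length is even; σ has 1 even-length cycle, so sgn(σ) = (−1)^1 and σ is odd.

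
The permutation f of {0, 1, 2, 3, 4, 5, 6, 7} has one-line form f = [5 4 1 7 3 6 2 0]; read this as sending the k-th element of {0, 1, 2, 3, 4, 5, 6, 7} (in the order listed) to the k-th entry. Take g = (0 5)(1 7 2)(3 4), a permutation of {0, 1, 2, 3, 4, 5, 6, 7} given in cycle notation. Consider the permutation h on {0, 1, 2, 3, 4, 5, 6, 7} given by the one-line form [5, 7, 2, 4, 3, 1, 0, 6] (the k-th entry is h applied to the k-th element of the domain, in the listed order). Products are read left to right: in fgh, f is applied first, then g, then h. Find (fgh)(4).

3

(fgh)(4) = h(g(f(4))). f(4) = 3, then g(3) = 4, then h(4) = 3, so the result is 3.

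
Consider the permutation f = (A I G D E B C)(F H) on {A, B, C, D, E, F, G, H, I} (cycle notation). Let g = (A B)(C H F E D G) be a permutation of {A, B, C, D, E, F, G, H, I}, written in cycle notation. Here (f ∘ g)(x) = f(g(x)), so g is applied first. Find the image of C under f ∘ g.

F

(f ∘ g)(C) = f(g(C)). g(C) = H, then f(H) = F. So (f ∘ g)(C) = F.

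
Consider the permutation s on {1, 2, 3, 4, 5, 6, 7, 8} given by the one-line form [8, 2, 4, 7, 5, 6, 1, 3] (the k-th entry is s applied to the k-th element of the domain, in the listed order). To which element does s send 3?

4

3 is element number 3 of the domain, and entry number 3 of the one-line form is 4, so s(3) = 4.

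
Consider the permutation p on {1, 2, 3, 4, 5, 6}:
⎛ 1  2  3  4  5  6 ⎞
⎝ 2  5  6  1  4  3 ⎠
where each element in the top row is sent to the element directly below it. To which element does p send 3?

6

The entry below 3 in the array is 6, so p(3) = 6.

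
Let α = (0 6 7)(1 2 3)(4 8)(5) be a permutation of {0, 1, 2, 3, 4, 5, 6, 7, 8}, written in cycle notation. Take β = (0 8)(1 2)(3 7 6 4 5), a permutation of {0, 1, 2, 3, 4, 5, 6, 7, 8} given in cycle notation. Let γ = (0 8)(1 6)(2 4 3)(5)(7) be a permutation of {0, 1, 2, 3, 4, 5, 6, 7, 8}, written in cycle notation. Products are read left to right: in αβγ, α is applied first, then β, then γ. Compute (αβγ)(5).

2

(αβγ)(5) = γ(β(α(5))). α(5) = 5, then β(5) = 3, then γ(3) = 2, so the result is 2.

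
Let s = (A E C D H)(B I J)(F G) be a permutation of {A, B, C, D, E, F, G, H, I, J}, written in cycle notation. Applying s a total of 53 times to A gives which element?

D

A lies in the 5-cycle (A E C D H).
On a 5-cycle, s^5 is the identity, so s^53 = s^3 there (53 ≡ 3 mod 5).
Stepping 3 places around the cycle: A → E → C → D.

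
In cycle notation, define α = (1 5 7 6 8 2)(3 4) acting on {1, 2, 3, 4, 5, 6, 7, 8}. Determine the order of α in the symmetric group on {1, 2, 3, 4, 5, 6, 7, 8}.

6

The cycle type of α is (6, 2).
The order is lcm(6, 2) = 6.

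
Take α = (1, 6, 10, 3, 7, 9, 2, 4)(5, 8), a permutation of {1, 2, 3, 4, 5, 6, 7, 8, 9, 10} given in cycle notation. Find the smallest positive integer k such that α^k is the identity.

The cycle type of α is (8, 2).
The order is lcm(8, 2) = 8.

8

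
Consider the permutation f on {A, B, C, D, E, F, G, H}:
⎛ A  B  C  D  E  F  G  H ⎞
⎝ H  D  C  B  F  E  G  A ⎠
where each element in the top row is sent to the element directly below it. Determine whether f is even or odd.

odd

In disjoint-cycle form the cycle lengths are 2, 2, 2, 1, 1.
A cycle is odd iff its length is even; f has 3 even-length cycles, so sgn(f) = (−1)^3 and f is odd.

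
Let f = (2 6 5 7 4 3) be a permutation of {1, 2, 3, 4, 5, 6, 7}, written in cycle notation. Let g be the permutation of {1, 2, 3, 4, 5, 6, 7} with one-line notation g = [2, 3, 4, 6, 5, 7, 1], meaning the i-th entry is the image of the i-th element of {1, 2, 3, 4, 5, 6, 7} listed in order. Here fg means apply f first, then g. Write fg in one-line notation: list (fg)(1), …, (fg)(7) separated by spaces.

For each element, apply f then g: 1 → 1 → 2; 2 → 6 → 7; 3 → 2 → 3; 4 → 3 → 4; 5 → 7 → 1; 6 → 5 → 5; 7 → 4 → 6.
So fg in one-line form is 2 7 3 4 1 5 6.

2 7 3 4 1 5 6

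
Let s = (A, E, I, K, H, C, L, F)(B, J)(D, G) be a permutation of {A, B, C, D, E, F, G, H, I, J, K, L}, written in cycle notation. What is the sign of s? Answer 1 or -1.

-1

The cycle lengths are 8, 2, 2.
A cycle is odd iff its length is even; s has 3 even-length cycles, so sgn(s) = (−1)^3 and s is odd.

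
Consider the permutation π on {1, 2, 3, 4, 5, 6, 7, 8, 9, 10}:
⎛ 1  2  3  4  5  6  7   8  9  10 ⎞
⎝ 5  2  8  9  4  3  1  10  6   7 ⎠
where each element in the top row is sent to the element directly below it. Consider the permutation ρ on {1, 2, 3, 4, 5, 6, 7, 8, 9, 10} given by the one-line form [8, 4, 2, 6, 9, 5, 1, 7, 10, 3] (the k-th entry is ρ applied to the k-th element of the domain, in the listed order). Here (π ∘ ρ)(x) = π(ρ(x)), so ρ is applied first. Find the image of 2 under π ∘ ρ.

ρ(2) = 4, then π(4) = 9; composing gives (π ∘ ρ)(2) = 9.

9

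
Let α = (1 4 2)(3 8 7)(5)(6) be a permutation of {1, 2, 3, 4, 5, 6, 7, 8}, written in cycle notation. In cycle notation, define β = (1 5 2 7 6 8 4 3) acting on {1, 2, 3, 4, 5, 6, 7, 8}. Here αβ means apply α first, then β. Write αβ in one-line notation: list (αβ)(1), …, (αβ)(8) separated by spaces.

(αβ)(x) = β(α(x)). Computing each image: β(α(1)) = β(4) = 3, β(α(2)) = β(1) = 5, β(α(3)) = β(8) = 4, β(α(4)) = β(2) = 7, β(α(5)) = β(5) = 2, β(α(6)) = β(6) = 8, β(α(7)) = β(3) = 1, β(α(8)) = β(7) = 6.
Hence αβ = [3 5 4 7 2 8 1 6].

3 5 4 7 2 8 1 6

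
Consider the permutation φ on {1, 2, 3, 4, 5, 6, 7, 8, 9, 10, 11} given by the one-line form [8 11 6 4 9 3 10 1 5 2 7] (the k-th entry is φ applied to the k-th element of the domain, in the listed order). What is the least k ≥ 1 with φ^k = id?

4

Writing φ as disjoint cycles, the cycle lengths are 4, 2, 2, 2, 1.
Since disjoint cycles commute, ord(φ) = lcm(4, 2, 2, 2) = 4.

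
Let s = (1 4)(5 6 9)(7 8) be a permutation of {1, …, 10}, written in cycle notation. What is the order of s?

6

The cycle type of s is (3, 2, 2, 1, 1, 1).
The order is lcm(3, 2, 2) = 6.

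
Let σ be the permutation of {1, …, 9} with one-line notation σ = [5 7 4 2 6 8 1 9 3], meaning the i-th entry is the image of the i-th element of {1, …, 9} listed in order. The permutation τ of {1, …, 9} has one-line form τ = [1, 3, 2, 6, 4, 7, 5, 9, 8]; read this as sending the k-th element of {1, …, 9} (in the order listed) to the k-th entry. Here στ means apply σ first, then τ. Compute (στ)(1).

First apply σ: σ(1) = 5, then τ(5) = 4. Thus (στ)(1) = 4.

4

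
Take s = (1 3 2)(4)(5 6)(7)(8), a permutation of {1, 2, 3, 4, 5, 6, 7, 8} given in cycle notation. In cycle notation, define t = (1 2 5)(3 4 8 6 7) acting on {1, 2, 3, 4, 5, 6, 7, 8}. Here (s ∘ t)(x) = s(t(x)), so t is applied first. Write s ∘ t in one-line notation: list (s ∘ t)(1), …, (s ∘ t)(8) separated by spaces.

(s ∘ t)(x) = s(t(x)). Computing each image: s(t(1)) = s(2) = 1, s(t(2)) = s(5) = 6, s(t(3)) = s(4) = 4, s(t(4)) = s(8) = 8, s(t(5)) = s(1) = 3, s(t(6)) = s(7) = 7, s(t(7)) = s(3) = 2, s(t(8)) = s(6) = 5.
Hence s ∘ t = [1 6 4 8 3 7 2 5].

1 6 4 8 3 7 2 5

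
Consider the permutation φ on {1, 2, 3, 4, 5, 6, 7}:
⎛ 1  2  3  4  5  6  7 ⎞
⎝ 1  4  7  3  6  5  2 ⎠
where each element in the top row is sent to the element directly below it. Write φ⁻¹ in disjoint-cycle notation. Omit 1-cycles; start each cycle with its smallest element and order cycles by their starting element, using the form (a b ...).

(2 7 3 4)(5 6)

The cycle decomposition of φ is (2 4 3 7)(5 6).
Reversing each cycle (and rotating so the smallest element leads) gives φ⁻¹ = (2 7 3 4)(5 6).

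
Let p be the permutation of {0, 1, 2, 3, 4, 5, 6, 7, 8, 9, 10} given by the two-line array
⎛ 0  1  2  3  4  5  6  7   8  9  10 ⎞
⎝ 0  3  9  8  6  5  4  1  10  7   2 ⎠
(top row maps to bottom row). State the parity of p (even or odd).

odd

In disjoint-cycle form the cycle lengths are 7, 2, 1, 1.
A cycle of length ℓ contributes ℓ−1 transpositions, so p is a product of 6 + 1 = 7 transpositions — odd.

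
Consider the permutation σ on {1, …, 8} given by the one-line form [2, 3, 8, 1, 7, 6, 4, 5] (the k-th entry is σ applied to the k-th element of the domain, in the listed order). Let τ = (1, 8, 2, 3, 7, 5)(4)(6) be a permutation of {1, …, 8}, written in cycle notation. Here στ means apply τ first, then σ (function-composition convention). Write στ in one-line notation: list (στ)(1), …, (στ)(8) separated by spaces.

Chase each element through τ then σ: 1 → 8 → 5; 2 → 3 → 8; 3 → 7 → 4; 4 → 4 → 1; 5 → 1 → 2; 6 → 6 → 6; 7 → 5 → 7; 8 → 2 → 3.
Collecting the images, στ = [5 8 4 1 2 6 7 3].

5 8 4 1 2 6 7 3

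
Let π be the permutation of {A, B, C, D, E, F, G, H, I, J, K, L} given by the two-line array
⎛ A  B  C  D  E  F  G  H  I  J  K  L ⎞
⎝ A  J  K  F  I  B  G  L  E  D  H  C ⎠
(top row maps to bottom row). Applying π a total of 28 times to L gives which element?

Tracing L → C → … returns to L after 4 steps, so L lies in a 4-cycle (C K H L).
On a 4-cycle, π^4 is the identity, so π^28 = π^0 there (28 ≡ 0 mod 4).
So π^28(L) = L.

L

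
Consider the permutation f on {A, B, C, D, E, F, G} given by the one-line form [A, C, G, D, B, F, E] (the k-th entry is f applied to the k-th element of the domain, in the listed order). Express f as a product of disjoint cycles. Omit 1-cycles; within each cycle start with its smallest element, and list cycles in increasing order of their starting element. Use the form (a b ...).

Iterating f from B gives B → C → G → E → B; that is the 4-cycle (B C G E).
Continuing from each remaining unvisited element yields (B C G E).

(B C G E)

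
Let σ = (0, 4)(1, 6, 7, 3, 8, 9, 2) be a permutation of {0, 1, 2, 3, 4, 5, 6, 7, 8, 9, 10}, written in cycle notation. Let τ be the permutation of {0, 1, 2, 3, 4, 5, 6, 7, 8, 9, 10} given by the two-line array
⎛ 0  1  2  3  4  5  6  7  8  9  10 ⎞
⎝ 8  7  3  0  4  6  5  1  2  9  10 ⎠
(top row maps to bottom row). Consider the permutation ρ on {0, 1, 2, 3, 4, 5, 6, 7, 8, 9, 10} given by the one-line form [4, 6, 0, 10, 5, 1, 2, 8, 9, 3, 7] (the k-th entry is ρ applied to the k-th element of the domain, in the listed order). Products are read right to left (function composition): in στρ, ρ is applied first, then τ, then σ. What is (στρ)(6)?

(στρ)(6) = σ(τ(ρ(6))). ρ(6) = 2, then τ(2) = 3, then σ(3) = 8, so the result is 8.

8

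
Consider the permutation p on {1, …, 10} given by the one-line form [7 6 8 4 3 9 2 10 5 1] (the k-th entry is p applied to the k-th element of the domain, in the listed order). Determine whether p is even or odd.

In disjoint-cycle form the cycle lengths are 9, 1.
A cycle is odd iff its length is even; p has 0 even-length cycles, so sgn(p) = (−1)^0 and p is even.

even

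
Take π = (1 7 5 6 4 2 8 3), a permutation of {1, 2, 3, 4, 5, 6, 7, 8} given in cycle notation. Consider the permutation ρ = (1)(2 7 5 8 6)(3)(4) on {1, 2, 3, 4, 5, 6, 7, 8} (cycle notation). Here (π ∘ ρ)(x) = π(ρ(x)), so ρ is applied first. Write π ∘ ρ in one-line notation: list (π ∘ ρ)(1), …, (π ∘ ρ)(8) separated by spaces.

7 5 1 2 3 8 6 4

For each element, apply ρ then π: 1 → 1 → 7; 2 → 7 → 5; 3 → 3 → 1; 4 → 4 → 2; 5 → 8 → 3; 6 → 2 → 8; 7 → 5 → 6; 8 → 6 → 4.
Collecting the images, π ∘ ρ = [7 5 1 2 3 8 6 4].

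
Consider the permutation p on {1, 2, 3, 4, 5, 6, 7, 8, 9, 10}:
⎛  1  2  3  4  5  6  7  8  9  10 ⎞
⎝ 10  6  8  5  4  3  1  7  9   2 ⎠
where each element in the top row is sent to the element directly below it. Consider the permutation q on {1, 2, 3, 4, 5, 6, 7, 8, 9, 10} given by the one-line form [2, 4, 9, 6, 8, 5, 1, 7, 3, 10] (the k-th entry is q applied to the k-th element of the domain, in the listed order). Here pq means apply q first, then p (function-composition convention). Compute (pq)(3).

9

First apply q: q(3) = 9, then p(9) = 9. Thus (pq)(3) = 9.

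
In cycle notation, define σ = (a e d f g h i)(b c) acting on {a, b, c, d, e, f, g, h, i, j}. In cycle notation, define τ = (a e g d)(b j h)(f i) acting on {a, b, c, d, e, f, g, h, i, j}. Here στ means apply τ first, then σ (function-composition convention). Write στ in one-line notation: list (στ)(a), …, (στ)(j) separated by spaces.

d j b e h a f c g i

(στ)(x) = σ(τ(x)). Computing each image: σ(τ(a)) = σ(e) = d, σ(τ(b)) = σ(j) = j, σ(τ(c)) = σ(c) = b, σ(τ(d)) = σ(a) = e, σ(τ(e)) = σ(g) = h, σ(τ(f)) = σ(i) = a, σ(τ(g)) = σ(d) = f, σ(τ(h)) = σ(b) = c, σ(τ(i)) = σ(f) = g, σ(τ(j)) = σ(h) = i.
Hence στ = [d j b e h a f c g i].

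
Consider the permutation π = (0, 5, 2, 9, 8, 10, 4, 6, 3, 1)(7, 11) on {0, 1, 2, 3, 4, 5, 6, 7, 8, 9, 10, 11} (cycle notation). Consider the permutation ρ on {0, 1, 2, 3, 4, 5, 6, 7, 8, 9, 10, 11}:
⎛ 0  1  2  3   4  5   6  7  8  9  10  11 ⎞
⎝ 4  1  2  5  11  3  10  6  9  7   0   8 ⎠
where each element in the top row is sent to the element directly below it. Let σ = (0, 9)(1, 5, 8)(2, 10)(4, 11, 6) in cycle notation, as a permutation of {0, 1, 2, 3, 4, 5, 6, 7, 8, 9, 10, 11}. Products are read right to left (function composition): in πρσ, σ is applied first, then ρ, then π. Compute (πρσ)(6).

Chase 6: σ(6) = 4; ρ(4) = 11; π(11) = 7. Hence (πρσ)(6) = 7.

7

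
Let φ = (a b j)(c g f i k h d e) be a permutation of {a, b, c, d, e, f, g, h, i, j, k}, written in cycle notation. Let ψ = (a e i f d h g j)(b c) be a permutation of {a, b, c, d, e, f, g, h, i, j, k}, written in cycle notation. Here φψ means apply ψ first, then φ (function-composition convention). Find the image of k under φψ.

(φψ)(k) = φ(ψ(k)). ψ(k) = k, then φ(k) = h. So (φψ)(k) = h.

h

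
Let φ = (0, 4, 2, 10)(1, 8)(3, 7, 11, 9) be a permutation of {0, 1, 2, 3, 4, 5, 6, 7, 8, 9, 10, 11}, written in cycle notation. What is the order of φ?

4

The cycle type of φ is (4, 4, 2, 1, 1).
The order is lcm(4, 4, 2) = 4.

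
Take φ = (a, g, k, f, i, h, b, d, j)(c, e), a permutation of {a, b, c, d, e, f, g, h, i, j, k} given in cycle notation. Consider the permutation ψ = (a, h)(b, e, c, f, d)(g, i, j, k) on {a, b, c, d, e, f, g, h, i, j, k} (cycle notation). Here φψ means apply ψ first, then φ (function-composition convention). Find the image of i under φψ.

a

(φψ)(i) = φ(ψ(i)). ψ(i) = j, then φ(j) = a. So (φψ)(i) = a.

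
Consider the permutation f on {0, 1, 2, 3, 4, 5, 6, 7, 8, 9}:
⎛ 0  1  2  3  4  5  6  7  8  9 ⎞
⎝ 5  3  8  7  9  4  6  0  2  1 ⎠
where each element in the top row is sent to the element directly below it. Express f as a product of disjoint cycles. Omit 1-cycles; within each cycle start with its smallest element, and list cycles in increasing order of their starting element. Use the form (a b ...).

(0 5 4 9 1 3 7)(2 8)

From 0: 0 → 5 → 4 → 9 → 1 → 3 → 7 → 0, closing the cycle (0 5 4 9 1 3 7).
Continuing from each remaining unvisited element yields (0 5 4 9 1 3 7)(2 8).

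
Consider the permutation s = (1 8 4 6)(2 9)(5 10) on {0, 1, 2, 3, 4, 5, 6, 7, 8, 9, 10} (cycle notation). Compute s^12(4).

4

4 lies in the 4-cycle (1 8 4 6).
Since the cycle has length 4, s^12 acts on it the same as s^0 (12 mod 4 = 0).
So s^12(4) = 4.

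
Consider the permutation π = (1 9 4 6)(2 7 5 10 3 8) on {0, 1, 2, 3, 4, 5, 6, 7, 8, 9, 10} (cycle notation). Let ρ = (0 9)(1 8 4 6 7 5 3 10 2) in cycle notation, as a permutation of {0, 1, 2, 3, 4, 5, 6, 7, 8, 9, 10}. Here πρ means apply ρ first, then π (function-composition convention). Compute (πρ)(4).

ρ(4) = 6, then π(6) = 1; composing gives (πρ)(4) = 1.

1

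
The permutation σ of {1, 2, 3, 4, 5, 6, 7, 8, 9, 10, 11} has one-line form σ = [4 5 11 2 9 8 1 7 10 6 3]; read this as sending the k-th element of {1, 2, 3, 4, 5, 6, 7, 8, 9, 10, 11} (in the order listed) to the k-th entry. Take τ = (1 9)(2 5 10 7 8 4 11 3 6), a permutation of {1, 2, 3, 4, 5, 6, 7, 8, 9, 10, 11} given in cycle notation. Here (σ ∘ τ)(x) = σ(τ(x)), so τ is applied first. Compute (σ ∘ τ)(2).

τ(2) = 5, then σ(5) = 9; composing gives (σ ∘ τ)(2) = 9.

9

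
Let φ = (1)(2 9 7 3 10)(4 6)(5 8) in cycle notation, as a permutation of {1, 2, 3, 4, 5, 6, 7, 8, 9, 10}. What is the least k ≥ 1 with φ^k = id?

The cycle type of φ is (5, 2, 2, 1).
The order of φ is the least common multiple of its cycle lengths: lcm(5, 2, 2) = 10.

10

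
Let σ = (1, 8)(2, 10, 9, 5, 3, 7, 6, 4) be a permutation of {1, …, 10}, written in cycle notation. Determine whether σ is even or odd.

The cycle lengths are 8, 2.
A cycle of length ℓ contributes ℓ−1 transpositions, so σ is a product of 7 + 1 = 8 transpositions — even.

even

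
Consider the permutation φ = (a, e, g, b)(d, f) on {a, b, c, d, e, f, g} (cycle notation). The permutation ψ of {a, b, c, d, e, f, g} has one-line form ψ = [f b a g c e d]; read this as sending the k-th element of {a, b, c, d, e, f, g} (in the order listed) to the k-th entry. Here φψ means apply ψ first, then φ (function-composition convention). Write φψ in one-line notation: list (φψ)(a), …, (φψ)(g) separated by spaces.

(φψ)(x) = φ(ψ(x)). Computing each image: φ(ψ(a)) = φ(f) = d, φ(ψ(b)) = φ(b) = a, φ(ψ(c)) = φ(a) = e, φ(ψ(d)) = φ(g) = b, φ(ψ(e)) = φ(c) = c, φ(ψ(f)) = φ(e) = g, φ(ψ(g)) = φ(d) = f.
Hence φψ = [d a e b c g f].

d a e b c g f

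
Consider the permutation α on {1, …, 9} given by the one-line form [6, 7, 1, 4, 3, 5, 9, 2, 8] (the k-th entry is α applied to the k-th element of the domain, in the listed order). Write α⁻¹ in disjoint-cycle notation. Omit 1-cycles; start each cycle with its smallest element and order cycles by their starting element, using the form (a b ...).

(1 3 5 6)(2 8 9 7)

The cycle decomposition of α is (1 6 5 3)(2 7 9 8).
The inverse reverses every cycle; in canonical form, α⁻¹ = (1 3 5 6)(2 8 9 7).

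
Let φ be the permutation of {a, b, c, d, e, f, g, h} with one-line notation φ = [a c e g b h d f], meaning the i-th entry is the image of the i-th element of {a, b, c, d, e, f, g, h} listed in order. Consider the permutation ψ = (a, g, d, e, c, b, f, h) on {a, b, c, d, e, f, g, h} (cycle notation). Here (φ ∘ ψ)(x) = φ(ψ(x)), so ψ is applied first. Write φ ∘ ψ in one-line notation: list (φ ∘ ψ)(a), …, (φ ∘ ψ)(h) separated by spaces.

(φ ∘ ψ)(x) = φ(ψ(x)). Computing each image: φ(ψ(a)) = φ(g) = d, φ(ψ(b)) = φ(f) = h, φ(ψ(c)) = φ(b) = c, φ(ψ(d)) = φ(e) = b, φ(ψ(e)) = φ(c) = e, φ(ψ(f)) = φ(h) = f, φ(ψ(g)) = φ(d) = g, φ(ψ(h)) = φ(a) = a.
Hence φ ∘ ψ = [d h c b e f g a].

d h c b e f g a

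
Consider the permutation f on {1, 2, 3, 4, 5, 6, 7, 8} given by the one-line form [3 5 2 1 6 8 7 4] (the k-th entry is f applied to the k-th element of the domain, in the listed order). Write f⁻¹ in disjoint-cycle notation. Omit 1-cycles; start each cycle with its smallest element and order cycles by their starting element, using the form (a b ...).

(1 4 8 6 5 2 3)

First write f in disjoint cycles: (1 3 2 5 6 8 4).
The inverse reverses every cycle; in canonical form, f⁻¹ = (1 4 8 6 5 2 3).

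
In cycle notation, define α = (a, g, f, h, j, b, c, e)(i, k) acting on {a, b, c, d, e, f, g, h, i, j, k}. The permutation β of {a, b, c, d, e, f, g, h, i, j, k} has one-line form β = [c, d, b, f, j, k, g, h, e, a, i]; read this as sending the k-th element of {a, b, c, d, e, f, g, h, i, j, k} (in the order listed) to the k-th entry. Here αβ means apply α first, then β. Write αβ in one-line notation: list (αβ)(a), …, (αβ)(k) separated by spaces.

Chase each element through α then β: a → g → g; b → c → b; c → e → j; d → d → f; e → a → c; f → h → h; g → f → k; h → j → a; i → k → i; j → b → d; k → i → e.
Collecting the images, αβ = [g b j f c h k a i d e].

g b j f c h k a i d e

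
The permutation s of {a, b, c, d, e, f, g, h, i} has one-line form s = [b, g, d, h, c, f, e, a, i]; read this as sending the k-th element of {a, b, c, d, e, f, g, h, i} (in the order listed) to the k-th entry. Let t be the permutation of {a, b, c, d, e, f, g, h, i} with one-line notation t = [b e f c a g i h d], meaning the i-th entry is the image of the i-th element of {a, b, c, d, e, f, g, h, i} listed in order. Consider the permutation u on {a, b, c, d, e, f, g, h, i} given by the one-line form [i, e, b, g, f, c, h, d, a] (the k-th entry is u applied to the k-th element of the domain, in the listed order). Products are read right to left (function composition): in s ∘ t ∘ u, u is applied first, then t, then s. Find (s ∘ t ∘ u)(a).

Chase a: u(a) = i; t(i) = d; s(d) = h. Hence (s ∘ t ∘ u)(a) = h.

h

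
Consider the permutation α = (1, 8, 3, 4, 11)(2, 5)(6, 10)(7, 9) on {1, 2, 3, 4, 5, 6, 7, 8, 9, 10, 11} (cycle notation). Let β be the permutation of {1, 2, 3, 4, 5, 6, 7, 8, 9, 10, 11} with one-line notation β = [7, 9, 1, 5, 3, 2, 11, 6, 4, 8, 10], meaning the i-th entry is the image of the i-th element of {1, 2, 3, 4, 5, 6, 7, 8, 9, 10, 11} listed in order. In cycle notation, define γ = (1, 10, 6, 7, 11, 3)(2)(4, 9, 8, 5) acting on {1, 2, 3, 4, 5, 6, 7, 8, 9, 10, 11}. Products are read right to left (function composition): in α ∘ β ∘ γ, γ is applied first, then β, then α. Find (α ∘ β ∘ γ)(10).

Apply the permutations in order: γ(10) = 6, then β(6) = 2, then α(2) = 5. So (α ∘ β ∘ γ)(10) = 5.

5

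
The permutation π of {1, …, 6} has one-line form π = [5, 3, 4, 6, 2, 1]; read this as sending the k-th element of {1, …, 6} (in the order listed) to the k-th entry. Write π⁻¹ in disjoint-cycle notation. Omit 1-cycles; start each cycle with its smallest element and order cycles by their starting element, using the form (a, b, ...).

(1, 6, 4, 3, 2, 5)

First write π in disjoint cycles: (1, 5, 2, 3, 4, 6).
The inverse reverses every cycle; in canonical form, π⁻¹ = (1, 6, 4, 3, 2, 5).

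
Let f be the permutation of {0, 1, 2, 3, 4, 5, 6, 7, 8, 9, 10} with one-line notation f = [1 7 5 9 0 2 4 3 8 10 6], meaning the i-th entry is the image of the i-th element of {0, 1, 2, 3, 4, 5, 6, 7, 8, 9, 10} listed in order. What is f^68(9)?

0

Tracing 9 → 10 → … returns to 9 after 8 steps, so 9 lies in an 8-cycle (0, 1, 7, 3, 9, 10, 6, 4).
Since the cycle has length 8, f^68 acts on it the same as f^4 (68 mod 8 = 4).
Advancing 4 steps from 9: 9 → 10 → 6 → 4 → 0.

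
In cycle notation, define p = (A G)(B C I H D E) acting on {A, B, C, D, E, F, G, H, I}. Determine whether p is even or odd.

even

The cycle lengths are 6, 2, 1.
A cycle is odd iff its length is even; p has 2 even-length cycles, so sgn(p) = (−1)^2 and p is even.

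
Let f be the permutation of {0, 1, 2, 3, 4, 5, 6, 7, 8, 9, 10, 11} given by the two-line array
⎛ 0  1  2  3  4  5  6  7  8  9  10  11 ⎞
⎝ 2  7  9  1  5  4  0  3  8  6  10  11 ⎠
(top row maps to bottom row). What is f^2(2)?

Tracing 2 → 9 → … returns to 2 after 4 steps, so 2 lies in a 4-cycle (0 2 9 6).
Advancing 2 steps from 2: 2 → 9 → 6.

6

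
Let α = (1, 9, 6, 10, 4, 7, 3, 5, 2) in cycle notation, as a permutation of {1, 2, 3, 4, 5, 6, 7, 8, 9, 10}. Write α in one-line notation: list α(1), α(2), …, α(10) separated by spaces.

Image by image: 1↦9, 2↦1, 3↦5, 4↦7, 5↦2, 6↦10, 7↦3, 8↦8, 9↦6, 10↦4.
Listing these in domain order gives 9 1 5 7 2 10 3 8 6 4.

9 1 5 7 2 10 3 8 6 4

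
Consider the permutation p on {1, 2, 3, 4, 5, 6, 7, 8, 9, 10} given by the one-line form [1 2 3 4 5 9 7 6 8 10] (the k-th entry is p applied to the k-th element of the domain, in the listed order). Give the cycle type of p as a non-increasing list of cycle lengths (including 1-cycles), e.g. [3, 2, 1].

The disjoint cycles are (1)(2)(3)(4)(5)(6 9 8)(7)(10), with lengths 3, 1, 1, 1, 1, 1, 1, 1 in non-increasing order.

[3, 1, 1, 1, 1, 1, 1, 1]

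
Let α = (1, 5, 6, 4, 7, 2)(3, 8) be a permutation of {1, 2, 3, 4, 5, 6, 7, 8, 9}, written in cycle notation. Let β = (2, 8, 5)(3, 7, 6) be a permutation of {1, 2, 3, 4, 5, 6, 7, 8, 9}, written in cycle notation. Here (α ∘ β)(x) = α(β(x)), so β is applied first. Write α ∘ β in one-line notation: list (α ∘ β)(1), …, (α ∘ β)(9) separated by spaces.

(α ∘ β)(x) = α(β(x)). Computing each image: α(β(1)) = α(1) = 5, α(β(2)) = α(8) = 3, α(β(3)) = α(7) = 2, α(β(4)) = α(4) = 7, α(β(5)) = α(2) = 1, α(β(6)) = α(3) = 8, α(β(7)) = α(6) = 4, α(β(8)) = α(5) = 6, α(β(9)) = α(9) = 9.
Hence α ∘ β = [5 3 2 7 1 8 4 6 9].

5 3 2 7 1 8 4 6 9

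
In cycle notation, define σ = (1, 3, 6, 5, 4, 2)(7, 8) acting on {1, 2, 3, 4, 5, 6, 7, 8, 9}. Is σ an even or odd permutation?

The cycle lengths are 6, 2, 1.
A cycle of length ℓ contributes ℓ−1 transpositions, so σ is a product of 5 + 1 = 6 transpositions — even.

even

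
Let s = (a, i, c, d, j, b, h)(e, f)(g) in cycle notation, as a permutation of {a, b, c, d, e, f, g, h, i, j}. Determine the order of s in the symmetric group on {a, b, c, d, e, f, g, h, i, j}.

The disjoint cycles have lengths 7, 2, 1.
The order of s is the least common multiple of its cycle lengths: lcm(7, 2) = 14.

14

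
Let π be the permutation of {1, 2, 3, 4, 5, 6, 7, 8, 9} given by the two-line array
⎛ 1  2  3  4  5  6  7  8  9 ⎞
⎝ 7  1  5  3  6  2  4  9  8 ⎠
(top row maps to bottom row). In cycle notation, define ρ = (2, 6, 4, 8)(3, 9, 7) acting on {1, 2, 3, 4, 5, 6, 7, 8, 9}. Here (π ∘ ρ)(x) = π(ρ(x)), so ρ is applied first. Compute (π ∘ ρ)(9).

First apply ρ: ρ(9) = 7, then π(7) = 4. Thus (π ∘ ρ)(9) = 4.

4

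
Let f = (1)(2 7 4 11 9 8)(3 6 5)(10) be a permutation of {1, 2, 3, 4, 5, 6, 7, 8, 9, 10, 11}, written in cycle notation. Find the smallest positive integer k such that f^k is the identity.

6

The cycle type of f is (6, 3, 1, 1).
Since disjoint cycles commute, ord(f) = lcm(6, 3) = 6.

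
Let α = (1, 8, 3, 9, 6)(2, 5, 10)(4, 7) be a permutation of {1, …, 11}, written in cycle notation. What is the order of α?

30

The disjoint cycles have lengths 5, 3, 2, 1.
Since disjoint cycles commute, ord(α) = lcm(5, 3, 2) = 30.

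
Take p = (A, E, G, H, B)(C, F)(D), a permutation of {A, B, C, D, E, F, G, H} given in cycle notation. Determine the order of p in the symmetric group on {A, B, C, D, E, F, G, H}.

10

The cycle type of p is (5, 2, 1).
The order of p is the least common multiple of its cycle lengths: lcm(5, 2) = 10.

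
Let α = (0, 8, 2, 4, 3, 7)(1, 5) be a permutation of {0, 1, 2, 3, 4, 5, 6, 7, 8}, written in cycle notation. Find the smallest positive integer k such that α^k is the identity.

The disjoint cycles have lengths 6, 2, 1.
The order is lcm(6, 2) = 6.

6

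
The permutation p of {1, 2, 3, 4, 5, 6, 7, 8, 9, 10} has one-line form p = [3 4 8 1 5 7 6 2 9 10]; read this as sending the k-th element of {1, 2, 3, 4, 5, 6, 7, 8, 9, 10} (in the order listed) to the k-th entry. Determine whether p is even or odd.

In disjoint-cycle form the cycle lengths are 5, 2, 1, 1, 1.
A cycle is odd iff its length is even; p has 1 even-length cycle, so sgn(p) = (−1)^1 and p is odd.

odd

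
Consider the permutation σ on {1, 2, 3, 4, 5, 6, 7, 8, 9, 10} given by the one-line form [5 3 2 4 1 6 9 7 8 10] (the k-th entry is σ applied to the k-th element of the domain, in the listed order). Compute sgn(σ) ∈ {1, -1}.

1

In disjoint-cycle form the cycle lengths are 3, 2, 2, 1, 1, 1.
A cycle of length ℓ contributes ℓ−1 transpositions, so σ is a product of 2 + 1 + 1 = 4 transpositions — even.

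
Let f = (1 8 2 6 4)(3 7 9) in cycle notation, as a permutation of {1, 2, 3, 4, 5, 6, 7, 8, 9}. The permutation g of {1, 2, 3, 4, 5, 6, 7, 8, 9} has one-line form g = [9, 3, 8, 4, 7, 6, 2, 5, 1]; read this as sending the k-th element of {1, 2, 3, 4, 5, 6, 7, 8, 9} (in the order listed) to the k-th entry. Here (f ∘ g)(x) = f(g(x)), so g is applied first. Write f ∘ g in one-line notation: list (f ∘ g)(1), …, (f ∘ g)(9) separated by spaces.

3 7 2 1 9 4 6 5 8

(f ∘ g)(x) = f(g(x)). Computing each image: f(g(1)) = f(9) = 3, f(g(2)) = f(3) = 7, f(g(3)) = f(8) = 2, f(g(4)) = f(4) = 1, f(g(5)) = f(7) = 9, f(g(6)) = f(6) = 4, f(g(7)) = f(2) = 6, f(g(8)) = f(5) = 5, f(g(9)) = f(1) = 8.
Hence f ∘ g = [3 7 2 1 9 4 6 5 8].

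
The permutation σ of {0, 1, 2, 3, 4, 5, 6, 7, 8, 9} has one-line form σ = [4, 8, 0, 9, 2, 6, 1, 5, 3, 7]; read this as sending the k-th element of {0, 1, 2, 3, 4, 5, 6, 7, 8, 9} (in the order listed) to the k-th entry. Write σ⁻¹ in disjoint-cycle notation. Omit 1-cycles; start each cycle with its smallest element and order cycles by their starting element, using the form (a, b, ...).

First write σ in disjoint cycles: (0, 4, 2)(1, 8, 3, 9, 7, 5, 6).
The inverse reverses every cycle; in canonical form, σ⁻¹ = (0, 2, 4)(1, 6, 5, 7, 9, 3, 8).

(0, 2, 4)(1, 6, 5, 7, 9, 3, 8)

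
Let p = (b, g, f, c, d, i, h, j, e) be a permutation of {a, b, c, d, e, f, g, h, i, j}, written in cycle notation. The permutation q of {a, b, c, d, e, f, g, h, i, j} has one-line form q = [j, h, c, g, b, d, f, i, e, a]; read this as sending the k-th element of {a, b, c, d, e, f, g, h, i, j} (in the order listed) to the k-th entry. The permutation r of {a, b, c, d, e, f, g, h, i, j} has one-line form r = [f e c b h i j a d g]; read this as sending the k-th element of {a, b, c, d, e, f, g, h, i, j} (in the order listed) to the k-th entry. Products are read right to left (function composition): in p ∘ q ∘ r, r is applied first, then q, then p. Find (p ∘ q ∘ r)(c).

Chase c: r(c) = c; q(c) = c; p(c) = d. Hence (p ∘ q ∘ r)(c) = d.

d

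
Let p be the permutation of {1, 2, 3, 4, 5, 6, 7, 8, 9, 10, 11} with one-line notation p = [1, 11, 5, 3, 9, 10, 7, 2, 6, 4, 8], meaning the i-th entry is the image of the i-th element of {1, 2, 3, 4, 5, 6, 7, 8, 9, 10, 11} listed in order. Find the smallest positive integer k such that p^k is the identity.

6

Decomposing into disjoint cycles gives cycle lengths 6, 3, 1, 1.
Since disjoint cycles commute, ord(p) = lcm(6, 3) = 6.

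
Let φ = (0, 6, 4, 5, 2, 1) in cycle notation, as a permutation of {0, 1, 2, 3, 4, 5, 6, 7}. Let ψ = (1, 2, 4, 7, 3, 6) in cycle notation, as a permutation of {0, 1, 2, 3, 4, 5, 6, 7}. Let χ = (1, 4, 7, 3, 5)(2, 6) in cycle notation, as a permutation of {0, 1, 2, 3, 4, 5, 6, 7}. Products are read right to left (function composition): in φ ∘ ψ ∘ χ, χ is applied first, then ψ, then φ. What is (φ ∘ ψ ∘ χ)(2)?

0

Chase 2: χ(2) = 6; ψ(6) = 1; φ(1) = 0. Hence (φ ∘ ψ ∘ χ)(2) = 0.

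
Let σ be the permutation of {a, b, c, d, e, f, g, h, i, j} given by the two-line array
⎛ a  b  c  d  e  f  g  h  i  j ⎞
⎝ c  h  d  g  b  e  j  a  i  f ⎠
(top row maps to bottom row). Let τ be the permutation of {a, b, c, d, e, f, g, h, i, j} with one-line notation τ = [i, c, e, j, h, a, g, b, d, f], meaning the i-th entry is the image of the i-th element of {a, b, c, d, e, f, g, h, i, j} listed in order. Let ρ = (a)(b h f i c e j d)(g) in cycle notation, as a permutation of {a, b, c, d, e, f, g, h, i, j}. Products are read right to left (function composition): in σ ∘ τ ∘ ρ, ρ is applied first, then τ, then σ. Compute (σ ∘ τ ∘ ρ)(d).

d

Apply the permutations in order: ρ(d) = b, then τ(b) = c, then σ(c) = d. So (σ ∘ τ ∘ ρ)(d) = d.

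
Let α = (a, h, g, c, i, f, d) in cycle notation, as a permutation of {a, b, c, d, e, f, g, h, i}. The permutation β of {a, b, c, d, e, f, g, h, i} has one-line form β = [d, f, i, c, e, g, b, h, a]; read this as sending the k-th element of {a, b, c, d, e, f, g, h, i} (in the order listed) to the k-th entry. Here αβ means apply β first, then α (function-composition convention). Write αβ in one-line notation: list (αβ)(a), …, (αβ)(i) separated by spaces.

Chase each element through β then α: a → d → a; b → f → d; c → i → f; d → c → i; e → e → e; f → g → c; g → b → b; h → h → g; i → a → h.
Collecting the images, αβ = [a d f i e c b g h].

a d f i e c b g h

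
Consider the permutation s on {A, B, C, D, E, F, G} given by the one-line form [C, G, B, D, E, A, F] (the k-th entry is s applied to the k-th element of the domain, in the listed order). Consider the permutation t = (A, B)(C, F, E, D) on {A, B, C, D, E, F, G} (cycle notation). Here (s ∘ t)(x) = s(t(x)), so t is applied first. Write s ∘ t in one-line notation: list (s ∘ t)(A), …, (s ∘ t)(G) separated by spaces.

G C A B D E F

Chase each element through t then s: A → B → G; B → A → C; C → F → A; D → C → B; E → D → D; F → E → E; G → G → F.
Collecting the images, s ∘ t = [G C A B D E F].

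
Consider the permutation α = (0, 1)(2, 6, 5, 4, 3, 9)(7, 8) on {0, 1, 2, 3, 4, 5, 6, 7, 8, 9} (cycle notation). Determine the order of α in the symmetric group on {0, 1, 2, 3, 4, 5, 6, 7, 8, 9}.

The disjoint cycles have lengths 6, 2, 2.
The order of α is the least common multiple of its cycle lengths: lcm(6, 2, 2) = 6.

6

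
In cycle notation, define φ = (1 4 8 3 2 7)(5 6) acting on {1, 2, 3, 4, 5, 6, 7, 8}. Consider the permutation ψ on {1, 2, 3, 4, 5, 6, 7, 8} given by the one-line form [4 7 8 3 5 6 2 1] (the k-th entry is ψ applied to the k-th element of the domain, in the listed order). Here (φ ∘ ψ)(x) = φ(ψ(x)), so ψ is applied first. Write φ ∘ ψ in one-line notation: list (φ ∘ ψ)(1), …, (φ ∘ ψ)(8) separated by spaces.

8 1 3 2 6 5 7 4

For each element, apply ψ then φ: 1 → 4 → 8; 2 → 7 → 1; 3 → 8 → 3; 4 → 3 → 2; 5 → 5 → 6; 6 → 6 → 5; 7 → 2 → 7; 8 → 1 → 4.
So φ ∘ ψ in one-line form is 8 1 3 2 6 5 7 4.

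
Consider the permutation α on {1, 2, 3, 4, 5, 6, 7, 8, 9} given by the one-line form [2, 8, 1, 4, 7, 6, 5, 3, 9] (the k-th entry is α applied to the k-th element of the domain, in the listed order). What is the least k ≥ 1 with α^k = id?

4

The disjoint-cycle form of α has cycle lengths 4, 2, 1, 1, 1.
Since disjoint cycles commute, ord(α) = lcm(4, 2) = 4.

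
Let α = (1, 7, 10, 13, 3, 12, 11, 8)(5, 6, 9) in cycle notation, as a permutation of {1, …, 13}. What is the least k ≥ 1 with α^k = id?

24

The disjoint cycles have lengths 8, 3, 1, 1.
The order of α is the least common multiple of its cycle lengths: lcm(8, 3) = 24.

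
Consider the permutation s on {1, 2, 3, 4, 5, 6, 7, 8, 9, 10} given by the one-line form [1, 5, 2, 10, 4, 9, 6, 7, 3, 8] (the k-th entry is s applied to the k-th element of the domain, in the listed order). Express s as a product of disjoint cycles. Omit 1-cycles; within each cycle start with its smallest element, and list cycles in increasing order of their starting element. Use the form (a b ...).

(2 5 4 10 8 7 6 9 3)

From 2: 2 → 5 → 4 → 10 → 8 → 7 → 6 → 9 → 3 → 2, closing the cycle (2 5 4 10 8 7 6 9 3).
Continuing from each remaining unvisited element yields (2 5 4 10 8 7 6 9 3).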